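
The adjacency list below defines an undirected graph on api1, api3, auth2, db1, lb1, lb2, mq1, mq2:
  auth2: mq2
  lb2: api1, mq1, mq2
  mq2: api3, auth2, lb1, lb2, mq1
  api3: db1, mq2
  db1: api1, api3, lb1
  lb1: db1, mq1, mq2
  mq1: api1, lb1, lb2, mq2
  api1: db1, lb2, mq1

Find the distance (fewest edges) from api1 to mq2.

2

Distance 0: api1.
Distance 1: db1, lb2, mq1.
Distance 2: api3, lb1, mq2 — contains mq2.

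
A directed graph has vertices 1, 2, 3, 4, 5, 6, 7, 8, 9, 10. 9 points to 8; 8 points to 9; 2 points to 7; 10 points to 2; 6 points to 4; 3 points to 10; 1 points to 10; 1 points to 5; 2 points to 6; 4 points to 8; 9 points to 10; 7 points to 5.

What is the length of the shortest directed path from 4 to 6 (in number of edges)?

5

Distance 0: 4.
Distance 1: 8.
Distance 2: 9.
Distance 3: 10.
Distance 4: 2.
Distance 5: 6, 7 — contains 6.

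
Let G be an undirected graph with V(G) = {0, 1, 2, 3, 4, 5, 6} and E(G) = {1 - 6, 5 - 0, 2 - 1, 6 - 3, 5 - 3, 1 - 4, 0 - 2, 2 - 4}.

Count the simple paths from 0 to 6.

3

0–2–1–6
0–2–4–1–6
0–5–3–6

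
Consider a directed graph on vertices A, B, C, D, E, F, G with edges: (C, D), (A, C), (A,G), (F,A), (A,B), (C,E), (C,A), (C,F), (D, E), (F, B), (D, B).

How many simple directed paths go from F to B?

3

F→A→B
F→A→C→D→B
F→B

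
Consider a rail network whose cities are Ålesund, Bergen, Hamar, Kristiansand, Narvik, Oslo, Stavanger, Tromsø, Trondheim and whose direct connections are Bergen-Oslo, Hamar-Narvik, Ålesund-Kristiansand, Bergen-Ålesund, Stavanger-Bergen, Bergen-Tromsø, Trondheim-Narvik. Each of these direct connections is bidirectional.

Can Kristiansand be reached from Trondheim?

No

Explore from Trondheim.
Distance 1: reach Narvik.
Distance 2: reach Hamar.
The search is exhausted without reaching Kristiansand; it lies in a different component.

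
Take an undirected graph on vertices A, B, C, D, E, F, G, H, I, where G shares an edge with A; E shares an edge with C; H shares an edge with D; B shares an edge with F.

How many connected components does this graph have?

5

From A: component {A, G}.
From B: component {B, F}.
From C: component {C, E}.
From D: component {D, H}.
From I: component {I}.
That's 5 components.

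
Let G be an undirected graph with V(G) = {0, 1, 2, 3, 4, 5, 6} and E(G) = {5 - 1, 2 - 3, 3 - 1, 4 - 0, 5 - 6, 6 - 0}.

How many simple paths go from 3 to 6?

3–1–5–6

1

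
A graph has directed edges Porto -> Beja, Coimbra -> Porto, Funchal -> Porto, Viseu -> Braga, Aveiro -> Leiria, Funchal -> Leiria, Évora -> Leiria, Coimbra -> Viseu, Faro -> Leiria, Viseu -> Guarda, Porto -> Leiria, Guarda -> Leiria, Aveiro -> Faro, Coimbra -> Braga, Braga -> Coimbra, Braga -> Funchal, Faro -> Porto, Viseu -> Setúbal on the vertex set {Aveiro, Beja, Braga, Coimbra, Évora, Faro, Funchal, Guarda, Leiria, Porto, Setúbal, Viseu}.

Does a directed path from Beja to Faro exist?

No

Beja has no outgoing edges, so nothing is reachable from it.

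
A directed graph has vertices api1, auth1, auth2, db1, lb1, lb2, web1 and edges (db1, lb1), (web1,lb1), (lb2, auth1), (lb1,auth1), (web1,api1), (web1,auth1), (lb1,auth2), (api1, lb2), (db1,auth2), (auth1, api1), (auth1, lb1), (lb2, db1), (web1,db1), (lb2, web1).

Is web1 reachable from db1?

Yes

Explore from db1.
Distance 1: reach auth2, lb1.
Distance 2: reach auth1.
Distance 3: reach api1.
Distance 4: reach lb2.
Distance 5: reach web1.
Found web1.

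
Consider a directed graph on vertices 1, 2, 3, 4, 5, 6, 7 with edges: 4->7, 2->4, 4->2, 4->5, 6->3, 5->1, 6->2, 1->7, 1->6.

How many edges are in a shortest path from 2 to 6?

Distance 0: 2.
Distance 1: 4.
Distance 2: 5, 7.
Distance 3: 1.
Distance 4: 6 — contains 6.

4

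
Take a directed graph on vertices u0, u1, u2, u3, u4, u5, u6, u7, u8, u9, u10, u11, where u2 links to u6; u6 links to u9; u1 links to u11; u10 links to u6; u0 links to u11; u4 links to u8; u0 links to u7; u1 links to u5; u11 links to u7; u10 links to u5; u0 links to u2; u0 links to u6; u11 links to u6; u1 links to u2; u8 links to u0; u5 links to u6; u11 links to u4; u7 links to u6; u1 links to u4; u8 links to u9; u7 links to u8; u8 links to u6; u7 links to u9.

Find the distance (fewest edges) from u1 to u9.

Distance 0: u1.
Distance 1: u2, u4, u5, u11.
Distance 2: u6, u7, u8.
Distance 3: u0, u9 — contains u9.

3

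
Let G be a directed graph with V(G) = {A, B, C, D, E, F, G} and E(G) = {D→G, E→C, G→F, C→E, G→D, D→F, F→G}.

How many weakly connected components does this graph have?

From A: component {A}.
From B: component {B}.
From C: component {C, E}.
From D: component {D, F, G}.
That's 4 components.

4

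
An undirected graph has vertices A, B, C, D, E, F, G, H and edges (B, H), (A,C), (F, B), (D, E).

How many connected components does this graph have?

From A: component {A, C}.
From B: component {B, F, H}.
From D: component {D, E}.
From G: component {G}.
That's 4 components.

4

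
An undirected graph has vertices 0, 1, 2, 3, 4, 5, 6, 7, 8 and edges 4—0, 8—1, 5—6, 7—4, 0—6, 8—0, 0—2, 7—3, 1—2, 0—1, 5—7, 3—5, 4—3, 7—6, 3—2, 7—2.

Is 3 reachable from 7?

Yes

Explore from 7.
Distance 1: reach 2, 3, 4, 5, 6.
Found 3.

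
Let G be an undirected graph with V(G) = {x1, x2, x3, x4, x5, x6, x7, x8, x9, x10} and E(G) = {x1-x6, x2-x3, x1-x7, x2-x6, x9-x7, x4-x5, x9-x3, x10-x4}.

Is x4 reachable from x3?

Explore from x3.
Distance 1: reach x2, x9.
Distance 2: reach x6, x7.
Distance 3: reach x1.
The search is exhausted without reaching x4; it lies in a different component.

No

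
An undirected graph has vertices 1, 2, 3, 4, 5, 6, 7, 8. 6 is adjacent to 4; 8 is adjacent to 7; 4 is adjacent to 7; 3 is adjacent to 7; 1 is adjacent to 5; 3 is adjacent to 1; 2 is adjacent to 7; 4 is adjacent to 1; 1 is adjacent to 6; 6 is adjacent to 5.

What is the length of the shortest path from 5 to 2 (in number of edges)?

4

Distance 0: 5.
Distance 1: 1, 6.
Distance 2: 3, 4.
Distance 3: 7.
Distance 4: 2, 8 — contains 2.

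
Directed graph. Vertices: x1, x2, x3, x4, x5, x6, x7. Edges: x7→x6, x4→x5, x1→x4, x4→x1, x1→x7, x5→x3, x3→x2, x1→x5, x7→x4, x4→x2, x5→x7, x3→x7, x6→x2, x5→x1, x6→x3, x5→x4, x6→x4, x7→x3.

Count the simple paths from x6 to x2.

10

x6→x2
x6→x3→x2
x6→x3→x7→x4→x2
x6→x4→x1→x5→x3→x2
x6→x4→x1→x5→x7→x3→x2
x6→x4→x1→x7→x3→x2
x6→x4→x2
x6→x4→x5→x1→x7→x3→x2
x6→x4→x5→x3→x2
x6→x4→x5→x7→x3→x2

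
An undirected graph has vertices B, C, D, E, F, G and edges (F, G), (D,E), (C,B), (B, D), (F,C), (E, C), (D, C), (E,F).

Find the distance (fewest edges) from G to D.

Distance 0: G.
Distance 1: F.
Distance 2: C, E.
Distance 3: B, D — contains D.

3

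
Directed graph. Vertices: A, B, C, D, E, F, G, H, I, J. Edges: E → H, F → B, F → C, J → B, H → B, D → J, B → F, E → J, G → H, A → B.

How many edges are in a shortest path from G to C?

Distance 0: G.
Distance 1: H.
Distance 2: B.
Distance 3: F.
Distance 4: C — contains C.

4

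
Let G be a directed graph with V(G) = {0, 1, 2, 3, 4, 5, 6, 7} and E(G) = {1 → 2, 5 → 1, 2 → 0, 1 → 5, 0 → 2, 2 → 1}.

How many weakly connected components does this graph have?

5

From 0: component {0, 1, 2, 5}.
From 3: component {3}.
From 4: component {4}.
From 6: component {6}.
From 7: component {7}.
That's 5 components.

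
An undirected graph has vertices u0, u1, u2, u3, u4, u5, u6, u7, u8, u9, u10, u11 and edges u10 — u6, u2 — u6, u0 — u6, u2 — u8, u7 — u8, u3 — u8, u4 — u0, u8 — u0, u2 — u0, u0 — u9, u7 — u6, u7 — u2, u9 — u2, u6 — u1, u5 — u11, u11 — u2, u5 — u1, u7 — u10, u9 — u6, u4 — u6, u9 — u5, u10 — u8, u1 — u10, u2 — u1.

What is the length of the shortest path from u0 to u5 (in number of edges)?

2

Distance 0: u0.
Distance 1: u2, u4, u6, u8, u9.
Distance 2: u1, u3, u5, u7, u10, u11 — contains u5.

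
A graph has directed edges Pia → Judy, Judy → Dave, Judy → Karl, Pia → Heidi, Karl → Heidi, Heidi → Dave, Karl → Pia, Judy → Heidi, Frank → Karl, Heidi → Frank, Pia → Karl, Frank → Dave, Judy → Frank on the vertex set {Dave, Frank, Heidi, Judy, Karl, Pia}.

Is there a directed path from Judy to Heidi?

Yes

Explore from Judy.
Distance 1: reach Dave, Frank, Heidi, Karl.
Found Heidi.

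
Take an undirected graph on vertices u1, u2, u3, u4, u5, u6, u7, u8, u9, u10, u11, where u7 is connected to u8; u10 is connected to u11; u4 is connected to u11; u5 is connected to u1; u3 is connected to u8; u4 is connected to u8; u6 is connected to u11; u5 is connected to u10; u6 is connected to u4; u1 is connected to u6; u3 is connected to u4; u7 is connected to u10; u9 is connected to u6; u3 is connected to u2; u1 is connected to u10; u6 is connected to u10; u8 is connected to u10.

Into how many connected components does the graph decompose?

From u1: component {u1, u2, u3, u4, u5, u6, u7, u8, u9, u10, u11}.
That's 1 component.

1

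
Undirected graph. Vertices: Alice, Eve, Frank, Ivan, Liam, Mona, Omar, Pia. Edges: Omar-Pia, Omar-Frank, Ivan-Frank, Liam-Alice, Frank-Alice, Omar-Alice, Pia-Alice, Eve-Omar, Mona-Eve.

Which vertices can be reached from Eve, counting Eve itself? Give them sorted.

Start at Eve.
Its neighbours: Mona, Omar.
Then their neighbours: Alice, Frank, Pia.
Then next layer: Ivan, Liam.
Every vertex is now reached.

Alice, Eve, Frank, Ivan, Liam, Mona, Omar, Pia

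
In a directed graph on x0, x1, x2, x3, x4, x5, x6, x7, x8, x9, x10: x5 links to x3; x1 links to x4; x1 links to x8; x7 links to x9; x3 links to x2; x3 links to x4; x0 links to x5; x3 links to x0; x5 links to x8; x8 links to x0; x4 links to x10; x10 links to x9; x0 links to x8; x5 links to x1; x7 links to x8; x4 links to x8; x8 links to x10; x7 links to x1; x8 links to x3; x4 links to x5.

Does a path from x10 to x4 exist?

No

Explore from x10.
Distance 1: reach x9.
The search from x10 is exhausted; no directed path reaches x4.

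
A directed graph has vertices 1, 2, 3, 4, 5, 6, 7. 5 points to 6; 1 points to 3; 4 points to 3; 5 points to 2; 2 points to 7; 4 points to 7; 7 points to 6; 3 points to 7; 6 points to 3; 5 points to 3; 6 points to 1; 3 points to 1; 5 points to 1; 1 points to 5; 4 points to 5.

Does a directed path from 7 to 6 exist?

Yes

Explore from 7.
Distance 1: reach 6.
Found 6.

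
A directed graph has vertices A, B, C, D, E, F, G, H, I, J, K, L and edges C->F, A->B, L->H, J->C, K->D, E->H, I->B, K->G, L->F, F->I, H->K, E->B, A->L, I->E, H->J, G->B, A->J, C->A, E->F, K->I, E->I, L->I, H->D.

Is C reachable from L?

Yes

Explore from L.
Distance 1: reach F, H, I.
Distance 2: reach B, D, E, J, K.
Distance 3: reach C, G.
Found C.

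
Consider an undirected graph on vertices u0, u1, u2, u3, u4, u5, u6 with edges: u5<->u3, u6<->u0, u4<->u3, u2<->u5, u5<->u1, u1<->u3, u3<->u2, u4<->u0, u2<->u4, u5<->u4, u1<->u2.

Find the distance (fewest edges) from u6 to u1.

Distance 0: u6.
Distance 1: u0.
Distance 2: u4.
Distance 3: u2, u3, u5.
Distance 4: u1 — contains u1.

4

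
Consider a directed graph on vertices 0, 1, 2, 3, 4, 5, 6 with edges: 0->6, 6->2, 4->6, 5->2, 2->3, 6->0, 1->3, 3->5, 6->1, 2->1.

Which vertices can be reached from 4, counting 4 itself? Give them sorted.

0, 1, 2, 3, 4, 5, 6

Start at 4.
Its neighbours: 6.
Then their neighbours: 0, 1, 2.
Then next layer: 3.
Then next layer: 5.
Every vertex is now reached.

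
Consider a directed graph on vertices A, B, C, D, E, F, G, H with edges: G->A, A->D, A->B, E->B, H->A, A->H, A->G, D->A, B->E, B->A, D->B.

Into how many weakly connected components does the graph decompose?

From A: component {A, B, D, E, G, H}.
From C: component {C}.
From F: component {F}.
That's 3 components.

3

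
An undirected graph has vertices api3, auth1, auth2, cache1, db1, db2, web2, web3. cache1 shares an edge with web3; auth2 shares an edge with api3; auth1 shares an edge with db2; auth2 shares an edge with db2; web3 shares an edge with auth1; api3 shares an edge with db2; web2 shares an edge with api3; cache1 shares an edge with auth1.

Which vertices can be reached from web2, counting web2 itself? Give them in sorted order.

Start at web2.
Its neighbours: api3.
Then their neighbours: auth2, db2.
Then next layer: auth1.
Then next layer: cache1, web3.
Nothing further is reachable.

api3, auth1, auth2, cache1, db2, web2, web3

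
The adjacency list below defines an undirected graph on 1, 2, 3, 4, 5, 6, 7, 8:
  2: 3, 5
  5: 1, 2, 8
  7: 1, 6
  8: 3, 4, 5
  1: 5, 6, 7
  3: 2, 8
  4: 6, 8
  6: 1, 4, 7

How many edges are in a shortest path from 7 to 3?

4

Distance 0: 7.
Distance 1: 1, 6.
Distance 2: 4, 5.
Distance 3: 2, 8.
Distance 4: 3 — contains 3.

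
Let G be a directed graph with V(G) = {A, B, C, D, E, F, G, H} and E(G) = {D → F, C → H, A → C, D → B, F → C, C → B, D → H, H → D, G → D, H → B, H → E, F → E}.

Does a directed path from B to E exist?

No

B has no outgoing edges, so nothing is reachable from it.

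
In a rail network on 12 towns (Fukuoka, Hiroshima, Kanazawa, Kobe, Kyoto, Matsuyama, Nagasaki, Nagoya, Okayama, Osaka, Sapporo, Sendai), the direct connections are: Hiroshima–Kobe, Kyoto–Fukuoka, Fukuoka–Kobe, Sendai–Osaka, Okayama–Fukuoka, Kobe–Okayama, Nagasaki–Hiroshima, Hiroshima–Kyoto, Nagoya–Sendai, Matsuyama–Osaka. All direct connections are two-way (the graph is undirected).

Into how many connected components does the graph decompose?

From Fukuoka: component {Fukuoka, Hiroshima, Kobe, Kyoto, Nagasaki, Okayama}.
From Kanazawa: component {Kanazawa}.
From Matsuyama: component {Matsuyama, Nagoya, Osaka, Sendai}.
From Sapporo: component {Sapporo}.
That's 4 components.

4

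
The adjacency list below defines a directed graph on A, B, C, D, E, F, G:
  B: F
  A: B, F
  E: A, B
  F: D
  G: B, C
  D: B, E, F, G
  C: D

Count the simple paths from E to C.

3

E→A→B→F→D→G→C
E→A→F→D→G→C
E→B→F→D→G→C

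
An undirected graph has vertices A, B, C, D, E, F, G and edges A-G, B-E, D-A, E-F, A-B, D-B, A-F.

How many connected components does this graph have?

From A: component {A, B, D, E, F, G}.
From C: component {C}.
That's 2 components.

2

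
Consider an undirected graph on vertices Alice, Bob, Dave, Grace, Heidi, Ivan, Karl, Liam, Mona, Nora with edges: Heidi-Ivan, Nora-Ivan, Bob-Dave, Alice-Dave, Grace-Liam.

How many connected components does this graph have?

From Alice: component {Alice, Bob, Dave}.
From Grace: component {Grace, Liam}.
From Heidi: component {Heidi, Ivan, Nora}.
From Karl: component {Karl}.
From Mona: component {Mona}.
That's 5 components.

5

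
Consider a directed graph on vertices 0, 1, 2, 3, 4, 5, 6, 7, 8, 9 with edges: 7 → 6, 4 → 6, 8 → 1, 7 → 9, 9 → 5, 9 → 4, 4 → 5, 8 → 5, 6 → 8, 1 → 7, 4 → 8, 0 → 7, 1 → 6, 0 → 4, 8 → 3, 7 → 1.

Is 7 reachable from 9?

Yes

Explore from 9.
Distance 1: reach 4, 5.
Distance 2: reach 6, 8.
Distance 3: reach 1, 3.
Distance 4: reach 7.
Found 7.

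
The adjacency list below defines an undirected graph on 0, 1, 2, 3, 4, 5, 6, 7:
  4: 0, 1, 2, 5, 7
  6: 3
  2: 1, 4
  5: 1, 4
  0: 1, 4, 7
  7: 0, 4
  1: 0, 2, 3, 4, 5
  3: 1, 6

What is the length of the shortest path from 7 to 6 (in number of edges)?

4

Distance 0: 7.
Distance 1: 0, 4.
Distance 2: 1, 2, 5.
Distance 3: 3.
Distance 4: 6 — contains 6.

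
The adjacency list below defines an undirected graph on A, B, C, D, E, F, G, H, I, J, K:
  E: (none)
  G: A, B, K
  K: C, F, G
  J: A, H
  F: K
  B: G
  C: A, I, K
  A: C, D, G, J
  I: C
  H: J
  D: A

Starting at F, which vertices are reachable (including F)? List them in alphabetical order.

A, B, C, D, F, G, H, I, J, K

Start at F.
Its neighbours: K.
Then their neighbours: C, G.
Then next layer: A, B, I.
Then next layer: D, J.
Then next layer: H.
Nothing further is reachable.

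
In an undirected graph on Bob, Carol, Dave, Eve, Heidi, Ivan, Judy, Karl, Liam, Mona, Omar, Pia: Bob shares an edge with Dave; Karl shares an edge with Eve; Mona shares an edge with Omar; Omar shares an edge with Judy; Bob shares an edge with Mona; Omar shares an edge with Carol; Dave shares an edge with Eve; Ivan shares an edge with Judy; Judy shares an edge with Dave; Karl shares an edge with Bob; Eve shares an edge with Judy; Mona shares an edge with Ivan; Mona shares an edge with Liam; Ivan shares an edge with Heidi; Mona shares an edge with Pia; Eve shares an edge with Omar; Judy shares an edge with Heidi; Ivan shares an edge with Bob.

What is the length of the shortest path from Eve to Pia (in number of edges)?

3

Distance 0: Eve.
Distance 1: Dave, Judy, Karl, Omar.
Distance 2: Bob, Carol, Heidi, Ivan, Mona.
Distance 3: Liam, Pia — contains Pia.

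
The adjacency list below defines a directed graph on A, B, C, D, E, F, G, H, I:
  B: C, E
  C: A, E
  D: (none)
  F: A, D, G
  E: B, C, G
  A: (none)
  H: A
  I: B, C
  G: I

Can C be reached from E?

Explore from E.
Distance 1: reach B, C, G.
Found C.

Yes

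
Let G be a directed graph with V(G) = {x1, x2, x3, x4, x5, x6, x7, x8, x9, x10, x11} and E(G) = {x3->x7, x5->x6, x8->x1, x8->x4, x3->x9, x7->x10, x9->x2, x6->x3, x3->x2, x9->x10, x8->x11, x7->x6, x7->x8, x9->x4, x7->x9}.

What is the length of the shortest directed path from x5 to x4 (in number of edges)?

4

Distance 0: x5.
Distance 1: x6.
Distance 2: x3.
Distance 3: x2, x7, x9.
Distance 4: x4, x8, x10 — contains x4.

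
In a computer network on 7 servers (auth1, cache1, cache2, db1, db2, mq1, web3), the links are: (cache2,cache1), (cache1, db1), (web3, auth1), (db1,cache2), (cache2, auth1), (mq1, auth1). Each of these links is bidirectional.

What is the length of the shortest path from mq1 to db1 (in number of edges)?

Distance 0: mq1.
Distance 1: auth1.
Distance 2: cache2, web3.
Distance 3: cache1, db1 — contains db1.

3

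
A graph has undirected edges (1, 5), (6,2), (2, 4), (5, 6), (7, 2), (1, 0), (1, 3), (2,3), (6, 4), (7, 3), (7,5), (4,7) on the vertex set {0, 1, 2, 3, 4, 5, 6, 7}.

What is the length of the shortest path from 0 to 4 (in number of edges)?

4

Distance 0: 0.
Distance 1: 1.
Distance 2: 3, 5.
Distance 3: 2, 6, 7.
Distance 4: 4 — contains 4.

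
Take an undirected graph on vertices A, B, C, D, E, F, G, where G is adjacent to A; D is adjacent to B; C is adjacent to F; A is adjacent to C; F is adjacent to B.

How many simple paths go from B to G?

B–F–C–A–G

1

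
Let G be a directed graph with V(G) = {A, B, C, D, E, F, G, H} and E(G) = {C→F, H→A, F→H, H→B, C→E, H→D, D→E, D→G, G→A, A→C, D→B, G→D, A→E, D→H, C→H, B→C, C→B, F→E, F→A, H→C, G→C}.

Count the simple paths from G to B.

14

G→A→C→B
G→A→C→F→H→B
G→A→C→F→H→D→B
G→A→C→H→B
G→A→C→H→D→B
G→C→B
G→C→F→H→B
G→C→F→H→D→B
G→C→H→B
G→C→H→D→B
G→D→B
G→D→H→A→C→B
G→D→H→B
G→D→H→C→B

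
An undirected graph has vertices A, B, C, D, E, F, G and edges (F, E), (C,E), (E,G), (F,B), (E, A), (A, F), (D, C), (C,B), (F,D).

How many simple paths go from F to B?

F–A–E–C–B
F–B
F–D–C–B
F–E–C–B

4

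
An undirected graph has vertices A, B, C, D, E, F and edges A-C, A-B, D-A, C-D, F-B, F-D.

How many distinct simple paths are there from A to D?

A–B–F–D
A–C–D
A–D

3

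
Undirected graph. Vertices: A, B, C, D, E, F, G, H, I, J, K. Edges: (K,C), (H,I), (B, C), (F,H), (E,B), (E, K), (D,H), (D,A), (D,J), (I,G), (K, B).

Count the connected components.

2

From A: component {A, D, F, G, H, I, J}.
From B: component {B, C, E, K}.
That's 2 components.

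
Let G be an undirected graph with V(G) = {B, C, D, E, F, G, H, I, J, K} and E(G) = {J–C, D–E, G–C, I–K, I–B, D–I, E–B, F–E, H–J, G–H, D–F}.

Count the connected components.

From B: component {B, D, E, F, I, K}.
From C: component {C, G, H, J}.
That's 2 components.

2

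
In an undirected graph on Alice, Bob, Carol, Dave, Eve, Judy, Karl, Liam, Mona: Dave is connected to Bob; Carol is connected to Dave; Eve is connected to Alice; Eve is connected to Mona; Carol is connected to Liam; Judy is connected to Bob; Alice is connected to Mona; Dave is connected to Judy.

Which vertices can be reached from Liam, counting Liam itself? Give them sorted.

Start at Liam.
Its neighbours: Carol.
Then their neighbours: Dave.
Then next layer: Bob, Judy.
Nothing further is reachable.

Bob, Carol, Dave, Judy, Liam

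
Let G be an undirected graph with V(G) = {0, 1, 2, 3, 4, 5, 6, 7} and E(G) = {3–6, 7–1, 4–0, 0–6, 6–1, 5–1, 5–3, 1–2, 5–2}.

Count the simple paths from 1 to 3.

3

1–2–5–3
1–5–3
1–6–3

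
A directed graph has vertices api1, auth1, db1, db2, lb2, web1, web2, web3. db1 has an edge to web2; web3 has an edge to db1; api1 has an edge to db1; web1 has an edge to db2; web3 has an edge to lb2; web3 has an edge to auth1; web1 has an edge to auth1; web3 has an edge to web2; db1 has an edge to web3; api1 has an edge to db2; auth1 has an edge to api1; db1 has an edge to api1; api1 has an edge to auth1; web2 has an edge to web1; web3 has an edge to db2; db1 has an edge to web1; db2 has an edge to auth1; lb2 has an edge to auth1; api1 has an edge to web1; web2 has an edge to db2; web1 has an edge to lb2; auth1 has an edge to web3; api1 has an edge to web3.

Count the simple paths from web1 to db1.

9

web1→auth1→api1→db1
web1→auth1→api1→web3→db1
web1→auth1→web3→db1
web1→db2→auth1→api1→db1
web1→db2→auth1→api1→web3→db1
web1→db2→auth1→web3→db1
web1→lb2→auth1→api1→db1
web1→lb2→auth1→api1→web3→db1
web1→lb2→auth1→web3→db1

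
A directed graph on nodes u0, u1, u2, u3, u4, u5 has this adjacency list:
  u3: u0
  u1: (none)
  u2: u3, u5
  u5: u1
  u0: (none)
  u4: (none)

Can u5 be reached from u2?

Explore from u2.
Distance 1: reach u3, u5.
Found u5.

Yes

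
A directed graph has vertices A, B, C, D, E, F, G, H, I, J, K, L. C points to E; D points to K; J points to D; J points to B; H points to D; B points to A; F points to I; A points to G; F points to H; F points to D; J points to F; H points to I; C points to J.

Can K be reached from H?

Explore from H.
Distance 1: reach D, I.
Distance 2: reach K.
Found K.

Yes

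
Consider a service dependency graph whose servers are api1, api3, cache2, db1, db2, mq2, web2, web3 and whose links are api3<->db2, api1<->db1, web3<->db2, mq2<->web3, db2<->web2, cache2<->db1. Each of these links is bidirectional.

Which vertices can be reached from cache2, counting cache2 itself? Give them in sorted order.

api1, cache2, db1

Start at cache2.
Its neighbours: db1.
Then their neighbours: api1.
Nothing further is reachable.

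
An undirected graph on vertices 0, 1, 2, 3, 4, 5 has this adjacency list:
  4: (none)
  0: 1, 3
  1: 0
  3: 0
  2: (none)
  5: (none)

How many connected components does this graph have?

4

From 0: component {0, 1, 3}.
From 2: component {2}.
From 4: component {4}.
From 5: component {5}.
That's 4 components.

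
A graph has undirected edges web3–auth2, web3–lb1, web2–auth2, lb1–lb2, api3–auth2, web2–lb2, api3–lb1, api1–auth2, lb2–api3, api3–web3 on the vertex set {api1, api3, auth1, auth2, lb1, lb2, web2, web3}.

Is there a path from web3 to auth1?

No

Explore from web3.
Distance 1: reach api3, auth2, lb1.
Distance 2: reach api1, lb2, web2.
The search is exhausted without reaching auth1; it lies in a different component.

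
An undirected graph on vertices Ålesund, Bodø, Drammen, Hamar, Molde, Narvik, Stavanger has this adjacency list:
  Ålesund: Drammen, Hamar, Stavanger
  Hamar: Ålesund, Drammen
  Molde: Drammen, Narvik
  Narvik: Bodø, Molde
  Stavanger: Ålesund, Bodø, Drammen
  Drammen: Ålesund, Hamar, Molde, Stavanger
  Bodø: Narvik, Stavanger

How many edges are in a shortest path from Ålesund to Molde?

2

Distance 0: Ålesund.
Distance 1: Drammen, Hamar, Stavanger.
Distance 2: Bodø, Molde — contains Molde.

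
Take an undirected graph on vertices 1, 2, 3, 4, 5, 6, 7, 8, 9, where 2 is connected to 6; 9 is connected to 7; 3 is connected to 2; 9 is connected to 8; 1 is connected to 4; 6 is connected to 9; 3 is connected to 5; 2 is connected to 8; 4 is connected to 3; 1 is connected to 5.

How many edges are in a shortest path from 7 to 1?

6

Distance 0: 7.
Distance 1: 9.
Distance 2: 6, 8.
Distance 3: 2.
Distance 4: 3.
Distance 5: 4, 5.
Distance 6: 1 — contains 1.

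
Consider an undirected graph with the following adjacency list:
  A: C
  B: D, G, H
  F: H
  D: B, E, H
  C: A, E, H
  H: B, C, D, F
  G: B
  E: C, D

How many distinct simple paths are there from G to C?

G–B–D–E–C
G–B–D–H–C
G–B–H–C
G–B–H–D–E–C

4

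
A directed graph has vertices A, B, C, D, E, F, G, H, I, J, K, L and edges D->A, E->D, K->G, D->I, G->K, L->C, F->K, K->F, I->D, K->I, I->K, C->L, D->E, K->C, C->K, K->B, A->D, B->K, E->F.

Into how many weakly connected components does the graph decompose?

3

From A: component {A, B, C, D, E, F, G, I, K, L}.
From H: component {H}.
From J: component {J}.
That's 3 components.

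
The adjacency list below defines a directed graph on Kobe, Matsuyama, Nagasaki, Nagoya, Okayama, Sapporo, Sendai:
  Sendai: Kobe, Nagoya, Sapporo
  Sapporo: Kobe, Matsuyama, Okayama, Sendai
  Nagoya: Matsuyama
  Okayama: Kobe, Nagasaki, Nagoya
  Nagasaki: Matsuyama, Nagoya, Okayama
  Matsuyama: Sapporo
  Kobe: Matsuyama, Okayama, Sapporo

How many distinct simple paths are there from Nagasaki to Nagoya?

8

Nagasaki→Matsuyama→Sapporo→Kobe→Okayama→Nagoya
Nagasaki→Matsuyama→Sapporo→Okayama→Nagoya
Nagasaki→Matsuyama→Sapporo→Sendai→Kobe→Okayama→Nagoya
Nagasaki→Matsuyama→Sapporo→Sendai→Nagoya
Nagasaki→Nagoya
Nagasaki→Okayama→Kobe→Matsuyama→Sapporo→Sendai→Nagoya
Nagasaki→Okayama→Kobe→Sapporo→Sendai→Nagoya
Nagasaki→Okayama→Nagoya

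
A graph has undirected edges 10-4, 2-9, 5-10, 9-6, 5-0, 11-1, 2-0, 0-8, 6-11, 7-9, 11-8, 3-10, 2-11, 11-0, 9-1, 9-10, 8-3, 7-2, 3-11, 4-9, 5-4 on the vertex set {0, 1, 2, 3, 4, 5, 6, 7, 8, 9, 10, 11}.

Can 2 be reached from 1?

Yes

Explore from 1.
Distance 1: reach 9, 11.
Distance 2: reach 0, 2, 3, 4, 6, 7, 8, 10.
Found 2.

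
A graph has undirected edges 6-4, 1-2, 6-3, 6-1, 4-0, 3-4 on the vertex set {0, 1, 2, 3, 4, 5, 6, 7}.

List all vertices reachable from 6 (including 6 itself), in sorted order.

Start at 6.
Its neighbours: 1, 3, 4.
Then their neighbours: 0, 2.
Nothing further is reachable.

0, 1, 2, 3, 4, 6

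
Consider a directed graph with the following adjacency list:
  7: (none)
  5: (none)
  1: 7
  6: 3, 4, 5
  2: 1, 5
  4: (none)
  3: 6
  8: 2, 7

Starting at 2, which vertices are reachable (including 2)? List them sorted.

1, 2, 5, 7

Start at 2.
Its neighbours: 1, 5.
Then their neighbours: 7.
Nothing further is reachable.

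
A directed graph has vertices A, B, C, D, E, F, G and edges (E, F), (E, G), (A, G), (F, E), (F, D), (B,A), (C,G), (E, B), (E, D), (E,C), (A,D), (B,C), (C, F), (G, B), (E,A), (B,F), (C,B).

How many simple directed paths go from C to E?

3

C→B→F→E
C→F→E
C→G→B→F→E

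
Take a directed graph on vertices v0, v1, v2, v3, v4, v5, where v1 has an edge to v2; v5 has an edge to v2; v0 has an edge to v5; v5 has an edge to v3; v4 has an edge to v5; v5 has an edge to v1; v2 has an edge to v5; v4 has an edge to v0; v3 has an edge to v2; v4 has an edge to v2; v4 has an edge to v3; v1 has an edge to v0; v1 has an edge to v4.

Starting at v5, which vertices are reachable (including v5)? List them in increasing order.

v0, v1, v2, v3, v4, v5

Start at v5.
Its neighbours: v1, v2, v3.
Then their neighbours: v0, v4.
Every vertex is now reached.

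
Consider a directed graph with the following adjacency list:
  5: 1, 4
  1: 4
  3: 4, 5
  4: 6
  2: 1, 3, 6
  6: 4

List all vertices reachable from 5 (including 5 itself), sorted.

1, 4, 5, 6

Start at 5.
Its neighbours: 1, 4.
Then their neighbours: 6.
Nothing further is reachable.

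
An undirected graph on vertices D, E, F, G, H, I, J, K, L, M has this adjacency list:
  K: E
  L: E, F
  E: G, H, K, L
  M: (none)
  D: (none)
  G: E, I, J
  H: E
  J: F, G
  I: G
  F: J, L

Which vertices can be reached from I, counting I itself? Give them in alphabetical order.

E, F, G, H, I, J, K, L

Start at I.
Its neighbours: G.
Then their neighbours: E, J.
Then next layer: F, H, K, L.
Nothing further is reachable.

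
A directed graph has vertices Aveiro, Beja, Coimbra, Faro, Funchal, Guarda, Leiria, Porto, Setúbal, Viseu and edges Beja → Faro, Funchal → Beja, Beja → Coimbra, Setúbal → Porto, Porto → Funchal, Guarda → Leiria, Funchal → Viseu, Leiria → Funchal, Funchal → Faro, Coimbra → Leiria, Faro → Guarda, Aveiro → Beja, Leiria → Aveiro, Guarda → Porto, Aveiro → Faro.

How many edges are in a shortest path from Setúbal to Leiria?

5

Distance 0: Setúbal.
Distance 1: Porto.
Distance 2: Funchal.
Distance 3: Beja, Faro, Viseu.
Distance 4: Coimbra, Guarda.
Distance 5: Leiria — contains Leiria.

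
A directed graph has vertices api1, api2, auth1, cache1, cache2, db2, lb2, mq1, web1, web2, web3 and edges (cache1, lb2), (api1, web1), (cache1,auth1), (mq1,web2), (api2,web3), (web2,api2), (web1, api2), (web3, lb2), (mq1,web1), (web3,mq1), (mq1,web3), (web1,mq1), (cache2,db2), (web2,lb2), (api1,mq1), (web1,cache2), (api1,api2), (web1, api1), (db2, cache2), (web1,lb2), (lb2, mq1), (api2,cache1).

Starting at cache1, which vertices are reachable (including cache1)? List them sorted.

api1, api2, auth1, cache1, cache2, db2, lb2, mq1, web1, web2, web3

Start at cache1.
Its neighbours: auth1, lb2.
Then their neighbours: mq1.
Then next layer: web1, web2, web3.
Then next layer: api1, api2, cache2.
Then next layer: db2.
Every vertex is now reached.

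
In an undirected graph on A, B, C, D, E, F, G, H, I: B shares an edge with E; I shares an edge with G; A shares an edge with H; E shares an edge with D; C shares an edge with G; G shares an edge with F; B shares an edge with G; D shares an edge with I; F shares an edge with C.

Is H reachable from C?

No

Explore from C.
Distance 1: reach F, G.
Distance 2: reach B, I.
Distance 3: reach D, E.
The search is exhausted without reaching H; it lies in a different component.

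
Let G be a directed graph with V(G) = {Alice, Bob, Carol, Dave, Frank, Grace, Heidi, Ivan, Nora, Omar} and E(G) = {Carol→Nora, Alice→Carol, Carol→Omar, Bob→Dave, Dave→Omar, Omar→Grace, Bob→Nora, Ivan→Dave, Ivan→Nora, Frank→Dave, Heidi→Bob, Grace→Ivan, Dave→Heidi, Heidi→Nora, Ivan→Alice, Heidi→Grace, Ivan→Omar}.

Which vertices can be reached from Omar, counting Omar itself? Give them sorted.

Start at Omar.
Its neighbours: Grace.
Then their neighbours: Ivan.
Then next layer: Alice, Dave, Nora.
Then next layer: Carol, Heidi.
Then next layer: Bob.
Nothing further is reachable.

Alice, Bob, Carol, Dave, Grace, Heidi, Ivan, Nora, Omar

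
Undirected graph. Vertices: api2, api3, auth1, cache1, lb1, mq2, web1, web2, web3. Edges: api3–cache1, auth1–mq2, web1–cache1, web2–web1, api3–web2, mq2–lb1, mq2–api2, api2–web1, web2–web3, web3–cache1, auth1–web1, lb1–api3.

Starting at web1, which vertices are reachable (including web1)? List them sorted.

Start at web1.
Its neighbours: api2, auth1, cache1, web2.
Then their neighbours: api3, mq2, web3.
Then next layer: lb1.
Every vertex is now reached.

api2, api3, auth1, cache1, lb1, mq2, web1, web2, web3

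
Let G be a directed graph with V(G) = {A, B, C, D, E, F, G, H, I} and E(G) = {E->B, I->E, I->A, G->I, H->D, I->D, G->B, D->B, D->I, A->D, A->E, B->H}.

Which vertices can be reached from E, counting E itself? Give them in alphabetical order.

Start at E.
Its neighbours: B.
Then their neighbours: H.
Then next layer: D.
Then next layer: I.
Then next layer: A.
Nothing further is reachable.

A, B, D, E, H, I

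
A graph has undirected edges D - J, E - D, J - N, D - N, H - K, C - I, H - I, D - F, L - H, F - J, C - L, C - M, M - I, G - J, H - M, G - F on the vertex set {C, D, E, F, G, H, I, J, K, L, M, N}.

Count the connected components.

From C: component {C, H, I, K, L, M}.
From D: component {D, E, F, G, J, N}.
That's 2 components.

2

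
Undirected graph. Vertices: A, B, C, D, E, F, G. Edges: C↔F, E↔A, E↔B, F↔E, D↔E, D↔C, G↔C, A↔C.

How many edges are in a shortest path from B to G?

4

Distance 0: B.
Distance 1: E.
Distance 2: A, D, F.
Distance 3: C.
Distance 4: G — contains G.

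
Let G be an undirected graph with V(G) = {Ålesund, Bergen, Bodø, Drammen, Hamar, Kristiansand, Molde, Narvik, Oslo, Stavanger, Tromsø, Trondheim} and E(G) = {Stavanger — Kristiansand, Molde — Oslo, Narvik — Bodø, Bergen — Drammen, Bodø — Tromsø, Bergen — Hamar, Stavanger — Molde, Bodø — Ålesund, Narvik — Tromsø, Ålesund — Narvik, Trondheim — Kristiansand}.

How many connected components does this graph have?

3

From Ålesund: component {Ålesund, Bodø, Narvik, Tromsø}.
From Bergen: component {Bergen, Drammen, Hamar}.
From Kristiansand: component {Kristiansand, Molde, Oslo, Stavanger, Trondheim}.
That's 3 components.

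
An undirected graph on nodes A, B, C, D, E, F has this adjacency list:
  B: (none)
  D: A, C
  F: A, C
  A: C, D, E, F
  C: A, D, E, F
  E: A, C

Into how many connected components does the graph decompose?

2

From A: component {A, C, D, E, F}.
From B: component {B}.
That's 2 components.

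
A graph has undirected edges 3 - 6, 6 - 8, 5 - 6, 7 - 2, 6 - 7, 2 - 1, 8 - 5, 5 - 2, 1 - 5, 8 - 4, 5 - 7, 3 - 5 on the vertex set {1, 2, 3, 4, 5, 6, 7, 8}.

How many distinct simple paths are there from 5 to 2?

5–1–2
5–2
5–3–6–7–2
5–6–7–2
5–7–2
5–8–6–7–2

6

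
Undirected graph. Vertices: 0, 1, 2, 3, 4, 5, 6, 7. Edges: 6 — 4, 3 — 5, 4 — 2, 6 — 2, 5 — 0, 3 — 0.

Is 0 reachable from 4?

No

Explore from 4.
Distance 1: reach 2, 6.
The search is exhausted without reaching 0; it lies in a different component.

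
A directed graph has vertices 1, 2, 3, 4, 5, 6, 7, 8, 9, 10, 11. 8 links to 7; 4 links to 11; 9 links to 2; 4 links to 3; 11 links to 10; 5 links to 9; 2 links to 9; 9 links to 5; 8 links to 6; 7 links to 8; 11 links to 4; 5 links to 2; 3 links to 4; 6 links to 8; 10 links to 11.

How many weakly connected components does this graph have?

4

From 1: component {1}.
From 2: component {2, 5, 9}.
From 3: component {3, 4, 10, 11}.
From 6: component {6, 7, 8}.
That's 4 components.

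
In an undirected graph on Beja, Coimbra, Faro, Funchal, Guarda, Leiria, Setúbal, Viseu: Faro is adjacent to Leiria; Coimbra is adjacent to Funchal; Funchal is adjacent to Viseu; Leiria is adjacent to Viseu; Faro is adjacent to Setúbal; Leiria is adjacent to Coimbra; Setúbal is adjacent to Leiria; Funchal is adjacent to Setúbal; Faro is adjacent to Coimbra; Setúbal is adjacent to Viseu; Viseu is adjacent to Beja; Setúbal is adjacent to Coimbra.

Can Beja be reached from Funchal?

Yes

Explore from Funchal.
Distance 1: reach Coimbra, Setúbal, Viseu.
Distance 2: reach Beja, Faro, Leiria.
Found Beja.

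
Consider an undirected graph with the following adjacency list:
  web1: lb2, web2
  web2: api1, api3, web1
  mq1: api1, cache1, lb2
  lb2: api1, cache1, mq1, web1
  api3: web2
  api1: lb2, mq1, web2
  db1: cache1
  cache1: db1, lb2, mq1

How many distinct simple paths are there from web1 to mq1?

6

web1–lb2–api1–mq1
web1–lb2–cache1–mq1
web1–lb2–mq1
web1–web2–api1–lb2–cache1–mq1
web1–web2–api1–lb2–mq1
web1–web2–api1–mq1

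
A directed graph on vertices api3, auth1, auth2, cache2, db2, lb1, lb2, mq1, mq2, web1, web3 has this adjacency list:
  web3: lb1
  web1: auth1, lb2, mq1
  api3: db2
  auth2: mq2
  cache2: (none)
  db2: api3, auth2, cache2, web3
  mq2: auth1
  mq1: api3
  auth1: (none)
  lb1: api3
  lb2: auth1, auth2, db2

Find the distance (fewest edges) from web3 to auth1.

Distance 0: web3.
Distance 1: lb1.
Distance 2: api3.
Distance 3: db2.
Distance 4: auth2, cache2.
Distance 5: mq2.
Distance 6: auth1 — contains auth1.

6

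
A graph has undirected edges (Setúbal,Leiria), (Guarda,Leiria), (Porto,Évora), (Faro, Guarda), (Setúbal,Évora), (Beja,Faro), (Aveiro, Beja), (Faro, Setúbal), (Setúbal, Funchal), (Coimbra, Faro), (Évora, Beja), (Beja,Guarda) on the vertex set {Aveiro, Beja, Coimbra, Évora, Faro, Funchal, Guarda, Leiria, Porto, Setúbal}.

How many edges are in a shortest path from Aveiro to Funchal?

Distance 0: Aveiro.
Distance 1: Beja.
Distance 2: Évora, Faro, Guarda.
Distance 3: Coimbra, Leiria, Porto, Setúbal.
Distance 4: Funchal — contains Funchal.

4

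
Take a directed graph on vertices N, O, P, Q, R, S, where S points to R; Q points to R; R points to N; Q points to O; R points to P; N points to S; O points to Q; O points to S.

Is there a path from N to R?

Explore from N.
Distance 1: reach S.
Distance 2: reach R.
Found R.

Yes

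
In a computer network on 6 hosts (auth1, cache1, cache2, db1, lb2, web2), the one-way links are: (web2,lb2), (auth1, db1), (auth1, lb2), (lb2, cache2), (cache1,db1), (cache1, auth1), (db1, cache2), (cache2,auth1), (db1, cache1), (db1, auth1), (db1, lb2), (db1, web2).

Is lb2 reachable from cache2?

Yes

Explore from cache2.
Distance 1: reach auth1.
Distance 2: reach db1, lb2.
Found lb2.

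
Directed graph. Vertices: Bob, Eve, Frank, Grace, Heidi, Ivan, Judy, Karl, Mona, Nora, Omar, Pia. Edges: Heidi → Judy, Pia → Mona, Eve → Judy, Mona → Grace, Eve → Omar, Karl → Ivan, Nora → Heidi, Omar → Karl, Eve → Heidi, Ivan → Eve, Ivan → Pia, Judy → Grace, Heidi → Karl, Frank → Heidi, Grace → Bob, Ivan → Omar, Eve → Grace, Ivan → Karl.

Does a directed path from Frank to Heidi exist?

Yes

Explore from Frank.
Distance 1: reach Heidi.
Found Heidi.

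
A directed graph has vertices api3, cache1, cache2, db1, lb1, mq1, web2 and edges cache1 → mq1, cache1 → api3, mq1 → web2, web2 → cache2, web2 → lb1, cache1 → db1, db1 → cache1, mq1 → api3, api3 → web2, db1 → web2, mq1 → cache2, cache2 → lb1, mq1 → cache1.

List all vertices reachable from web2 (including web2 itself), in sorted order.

Start at web2.
Its neighbours: cache2, lb1.
Nothing further is reachable.

cache2, lb1, web2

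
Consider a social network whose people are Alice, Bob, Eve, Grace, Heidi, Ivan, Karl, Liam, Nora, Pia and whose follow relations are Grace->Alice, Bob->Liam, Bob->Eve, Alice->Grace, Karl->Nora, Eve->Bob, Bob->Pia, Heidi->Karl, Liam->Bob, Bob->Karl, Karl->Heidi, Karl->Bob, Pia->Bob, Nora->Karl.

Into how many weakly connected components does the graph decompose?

From Alice: component {Alice, Grace}.
From Bob: component {Bob, Eve, Heidi, Karl, Liam, Nora, Pia}.
From Ivan: component {Ivan}.
That's 3 components.

3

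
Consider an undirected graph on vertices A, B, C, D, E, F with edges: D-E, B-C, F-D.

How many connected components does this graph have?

From A: component {A}.
From B: component {B, C}.
From D: component {D, E, F}.
That's 3 components.

3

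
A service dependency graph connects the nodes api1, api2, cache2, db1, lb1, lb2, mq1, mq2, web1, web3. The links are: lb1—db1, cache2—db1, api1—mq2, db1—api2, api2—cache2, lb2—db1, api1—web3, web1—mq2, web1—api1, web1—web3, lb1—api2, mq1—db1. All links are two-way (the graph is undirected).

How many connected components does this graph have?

From api1: component {api1, mq2, web1, web3}.
From api2: component {api2, cache2, db1, lb1, lb2, mq1}.
That's 2 components.

2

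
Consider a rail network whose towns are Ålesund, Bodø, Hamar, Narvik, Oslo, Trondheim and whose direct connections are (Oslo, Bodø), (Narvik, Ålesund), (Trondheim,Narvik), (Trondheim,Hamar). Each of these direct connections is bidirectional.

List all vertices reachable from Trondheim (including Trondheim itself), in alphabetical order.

Start at Trondheim.
Its neighbours: Hamar, Narvik.
Then their neighbours: Ålesund.
Nothing further is reachable.

Ålesund, Hamar, Narvik, Trondheim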